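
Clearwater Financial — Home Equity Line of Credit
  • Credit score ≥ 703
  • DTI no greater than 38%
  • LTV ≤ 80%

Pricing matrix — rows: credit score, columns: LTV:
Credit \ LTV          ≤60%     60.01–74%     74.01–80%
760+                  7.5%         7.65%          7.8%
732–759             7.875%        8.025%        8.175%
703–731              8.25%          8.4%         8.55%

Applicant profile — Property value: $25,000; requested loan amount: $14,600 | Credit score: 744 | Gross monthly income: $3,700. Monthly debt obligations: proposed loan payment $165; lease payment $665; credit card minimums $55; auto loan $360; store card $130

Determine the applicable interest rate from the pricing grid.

Credit score 744 ≥ 703; Total monthly debts = (165 + 665 + 55 + 360 + 130) = 1,375. DTI = 1,375/3,700 = 37.2% ≤ 38%
LTV = 14,600/25,000 = 58.4% ≤ 80%
Credit 744 → row 732–759; LTV 58.4% → column ≤60%. Grid cell → 7.875%.

7.875%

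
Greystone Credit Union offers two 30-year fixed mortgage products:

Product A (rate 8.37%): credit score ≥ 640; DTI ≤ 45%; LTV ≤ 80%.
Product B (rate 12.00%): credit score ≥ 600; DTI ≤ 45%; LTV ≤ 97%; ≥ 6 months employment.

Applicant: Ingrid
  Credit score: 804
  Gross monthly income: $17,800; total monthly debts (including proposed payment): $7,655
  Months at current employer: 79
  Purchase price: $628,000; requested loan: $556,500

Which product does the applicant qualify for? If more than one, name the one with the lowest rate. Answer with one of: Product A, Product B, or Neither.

Product B

DTI = 7,655/17,800 = 43%.
LTV = 556,500/628,000 = 88.6%.
Product A: score 804 ≥ 640; DTI 43% ≤ 45%; LTV 88.6% > 80% → does not qualify.
Product B: score 804 ≥ 600; DTI 43% ≤ 45%; LTV 88.6% ≤ 97%; employment 79 ≥ 6 mo → qualifies.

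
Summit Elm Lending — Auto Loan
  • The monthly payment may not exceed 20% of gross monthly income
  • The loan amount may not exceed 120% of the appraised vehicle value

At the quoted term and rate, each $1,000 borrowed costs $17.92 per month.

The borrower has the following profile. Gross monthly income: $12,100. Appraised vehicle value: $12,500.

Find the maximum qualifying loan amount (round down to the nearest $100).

Payment cap: 20% × $12,100 = $2,420/month.
At $17.92 per $1,000, that supports 2,420/17.92 × 1,000 ≈ $135,044 → $135,000.
LTV cap: 120% × $12,500 = $15,000 → $15,000.
Binding constraint: loan-to-value.

$15,000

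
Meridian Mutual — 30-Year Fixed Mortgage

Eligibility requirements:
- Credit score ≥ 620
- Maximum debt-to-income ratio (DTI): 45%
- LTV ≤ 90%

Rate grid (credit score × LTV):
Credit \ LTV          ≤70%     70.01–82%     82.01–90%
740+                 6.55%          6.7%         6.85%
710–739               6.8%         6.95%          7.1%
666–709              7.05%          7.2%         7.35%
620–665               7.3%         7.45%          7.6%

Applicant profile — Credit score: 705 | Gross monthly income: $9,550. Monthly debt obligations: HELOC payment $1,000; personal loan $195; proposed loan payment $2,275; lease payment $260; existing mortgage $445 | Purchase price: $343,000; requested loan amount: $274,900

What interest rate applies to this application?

Credit score 705 ≥ 620; Total monthly debts = (1,000 + 195 + 2,275 + 260 + 445) = 4,175. DTI: 4,175 ÷ 9,550 = 43.7%, within the 45% cap
LTV = 274,900/343,000 = 80.1% ≤ 90%
Score 705 is in the 666–709 band; LTV 80.1% is in the 70.01–82% band → 7.2%.

7.2%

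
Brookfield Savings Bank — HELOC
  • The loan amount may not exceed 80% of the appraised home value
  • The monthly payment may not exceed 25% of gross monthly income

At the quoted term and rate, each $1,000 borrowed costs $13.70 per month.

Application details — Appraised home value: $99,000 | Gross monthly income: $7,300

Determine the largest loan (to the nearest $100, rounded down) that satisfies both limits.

Payment cap: 25% × $7,300 = $1,825/month.
At $13.70 per $1,000, that supports 1,825/13.70 × 1,000 ≈ $133,211 → $133,200.
LTV cap: 80% × $99,000 = $79,200 → $79,200.
Binding constraint: loan-to-value.

$79,200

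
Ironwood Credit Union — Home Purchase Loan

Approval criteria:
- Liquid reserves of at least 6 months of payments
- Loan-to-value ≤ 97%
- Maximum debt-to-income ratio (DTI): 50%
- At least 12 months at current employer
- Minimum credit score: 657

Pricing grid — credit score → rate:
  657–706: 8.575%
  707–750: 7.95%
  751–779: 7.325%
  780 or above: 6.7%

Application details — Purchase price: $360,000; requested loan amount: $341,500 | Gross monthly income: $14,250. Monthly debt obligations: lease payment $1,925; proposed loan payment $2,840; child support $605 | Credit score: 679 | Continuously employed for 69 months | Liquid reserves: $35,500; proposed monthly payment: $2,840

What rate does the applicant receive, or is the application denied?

Approved at 8.575%

Credit score 679 ≥ 657 (meets minimum)
Employment 69 ≥ 12 months
Total monthly debts = (1,925 + 2,840 + 605) = 5,370. DTI = 5,370/14,250 = 37.7% ≤ 50%
Reserves = 35,500/2,840 = 12.5 months ≥ 6
Loan-to-value = 341,500/360,000 = 94.9% — pass (97% max)
All requirements met. Score 679 falls in the 657–706 tier → 8.575%.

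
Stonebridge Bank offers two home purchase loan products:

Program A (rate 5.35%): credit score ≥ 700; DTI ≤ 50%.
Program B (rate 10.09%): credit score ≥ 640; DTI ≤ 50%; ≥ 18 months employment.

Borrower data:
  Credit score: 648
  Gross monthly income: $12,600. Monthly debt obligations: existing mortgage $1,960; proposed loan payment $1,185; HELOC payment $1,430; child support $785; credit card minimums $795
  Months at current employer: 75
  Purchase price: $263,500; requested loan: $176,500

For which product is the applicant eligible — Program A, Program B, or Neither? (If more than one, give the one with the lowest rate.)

Program B

Total debts = (1,960 + 1,185 + 1,430 + 785 + 795) = 6,155; DTI = 6,155/12,600 = 48.8%.
LTV = 176,500/263,500 = 67%.
Program A: score 648 < 700; DTI 48.8% ≤ 50% → does not qualify.
Program B: score 648 ≥ 640; DTI 48.8% ≤ 50%; employment 75 ≥ 18 mo → qualifies.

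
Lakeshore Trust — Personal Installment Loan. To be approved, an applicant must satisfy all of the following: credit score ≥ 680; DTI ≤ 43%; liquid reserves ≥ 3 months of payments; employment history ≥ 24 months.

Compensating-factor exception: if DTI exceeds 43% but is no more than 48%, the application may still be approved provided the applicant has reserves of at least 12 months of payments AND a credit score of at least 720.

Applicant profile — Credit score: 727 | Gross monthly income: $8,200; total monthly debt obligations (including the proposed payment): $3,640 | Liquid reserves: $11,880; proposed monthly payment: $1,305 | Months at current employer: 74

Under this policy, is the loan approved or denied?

Denied

Credit score 727 ≥ 680 (meets base)
DTI: 3,640 ÷ 8,200 = 44.4%, over the 43% base limit.
Reserves = 11,880/1,305 = 9.1 months ≥ 3
Employment 74 ≥ 24 months
DTI 44.4% is within the 43%–48% exception band; checking compensating factors.
Override check — reserves: 9.1 mo (short of 12); score: 727 (ok).
Compensating-factor requirement not fully met.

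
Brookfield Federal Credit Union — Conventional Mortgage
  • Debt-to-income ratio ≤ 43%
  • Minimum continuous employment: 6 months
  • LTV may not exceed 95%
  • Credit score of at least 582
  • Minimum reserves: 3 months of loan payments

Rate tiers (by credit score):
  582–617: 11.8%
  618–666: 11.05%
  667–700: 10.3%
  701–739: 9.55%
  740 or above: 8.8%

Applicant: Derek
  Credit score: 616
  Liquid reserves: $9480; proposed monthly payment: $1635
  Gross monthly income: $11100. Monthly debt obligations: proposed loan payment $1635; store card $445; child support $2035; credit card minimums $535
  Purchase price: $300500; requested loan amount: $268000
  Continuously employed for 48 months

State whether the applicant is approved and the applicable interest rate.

Approved at 11.8%

Credit score 616 ≥ 582 (meets minimum)
Total monthly debts = (1,635 + 445 + 2,035 + 535) = 4,650. DTI: 4,650 ÷ 11,100 = 41.9%, within the 43% cap
LTV: 268,000 ÷ 300,500 = 89.2%, within 95% cap
Employment 48 ≥ 6 months
Reserves: 9,480 ÷ 1,635 = 5.8 months (meets 3-month minimum)
All requirements met. Score 616 falls in the 582–617 tier → 11.8%.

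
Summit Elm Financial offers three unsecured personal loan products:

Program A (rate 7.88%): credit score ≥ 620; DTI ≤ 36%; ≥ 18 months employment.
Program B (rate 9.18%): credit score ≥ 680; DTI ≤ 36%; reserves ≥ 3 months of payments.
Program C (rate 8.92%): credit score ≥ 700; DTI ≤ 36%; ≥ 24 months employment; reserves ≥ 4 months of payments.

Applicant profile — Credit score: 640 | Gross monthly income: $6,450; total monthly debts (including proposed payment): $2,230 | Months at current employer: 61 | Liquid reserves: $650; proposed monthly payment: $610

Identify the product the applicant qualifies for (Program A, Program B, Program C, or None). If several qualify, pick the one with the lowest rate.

DTI = 2,230/6,450 = 34.6%.
Reserves = 650/610 = 1.1 months.
Program A: score 640 ≥ 620; DTI 34.6% ≤ 36%; employment 61 ≥ 18 mo → qualifies.
Program B: score 640 < 680; DTI 34.6% ≤ 36%; reserves 1.1 < 3 mo → does not qualify.
Program C: score 640 < 700; DTI 34.6% ≤ 36%; employment 61 ≥ 24 mo; reserves 1.1 < 4 mo → does not qualify.

Program A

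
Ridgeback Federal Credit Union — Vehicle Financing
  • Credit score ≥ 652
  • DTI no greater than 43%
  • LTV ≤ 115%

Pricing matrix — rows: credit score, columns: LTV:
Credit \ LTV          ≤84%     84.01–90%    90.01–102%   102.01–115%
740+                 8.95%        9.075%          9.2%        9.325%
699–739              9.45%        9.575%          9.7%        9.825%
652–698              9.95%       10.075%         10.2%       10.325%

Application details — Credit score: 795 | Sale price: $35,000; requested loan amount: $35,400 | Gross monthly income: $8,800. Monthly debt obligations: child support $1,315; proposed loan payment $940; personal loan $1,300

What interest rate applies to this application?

9.2%

Credit score 795 ≥ 652; Total monthly debts = (1,315 + 940 + 1,300) = 3,555. Debt-to-income = 3,555/8,800 = 40.4% — meets 43% limit
Loan-to-value = 35,400/35,000 = 101.1% — pass (115% max)
Row: 795 falls in 740+. Column: 101.1% falls in 90.01–102%. Rate = 9.2%.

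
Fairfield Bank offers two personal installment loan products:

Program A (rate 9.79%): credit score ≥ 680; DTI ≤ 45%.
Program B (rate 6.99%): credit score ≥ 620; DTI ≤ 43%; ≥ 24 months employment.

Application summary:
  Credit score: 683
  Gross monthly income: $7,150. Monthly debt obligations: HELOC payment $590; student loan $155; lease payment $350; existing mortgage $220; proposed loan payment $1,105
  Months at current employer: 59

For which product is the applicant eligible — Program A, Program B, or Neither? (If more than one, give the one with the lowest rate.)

Program B

Total debts = (590 + 155 + 350 + 220 + 1,105) = 2,420; DTI = 2,420/7,150 = 33.8%.
Program A: score 683 ≥ 680; DTI 33.8% ≤ 45% → qualifies.
Program B: score 683 ≥ 620; DTI 33.8% ≤ 43%; employment 59 ≥ 24 mo → qualifies.
Qualifying: Program A, Program B. Lowest rate is 6.99% → Program B.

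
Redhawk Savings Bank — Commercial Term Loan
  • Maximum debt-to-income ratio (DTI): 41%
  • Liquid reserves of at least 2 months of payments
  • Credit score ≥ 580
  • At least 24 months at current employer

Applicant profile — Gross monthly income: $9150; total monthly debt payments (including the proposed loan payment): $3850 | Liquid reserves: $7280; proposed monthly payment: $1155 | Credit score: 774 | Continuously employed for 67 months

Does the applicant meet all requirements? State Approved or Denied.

Denied

DTI = 3,850/9,150 = 42.1% > 41%
Reserves = 7,280/1,155 = 6.3 months ≥ 2
Credit score 774 ≥ 580 (meets)
Employment 67 ≥ 24 months
Fails on DTI.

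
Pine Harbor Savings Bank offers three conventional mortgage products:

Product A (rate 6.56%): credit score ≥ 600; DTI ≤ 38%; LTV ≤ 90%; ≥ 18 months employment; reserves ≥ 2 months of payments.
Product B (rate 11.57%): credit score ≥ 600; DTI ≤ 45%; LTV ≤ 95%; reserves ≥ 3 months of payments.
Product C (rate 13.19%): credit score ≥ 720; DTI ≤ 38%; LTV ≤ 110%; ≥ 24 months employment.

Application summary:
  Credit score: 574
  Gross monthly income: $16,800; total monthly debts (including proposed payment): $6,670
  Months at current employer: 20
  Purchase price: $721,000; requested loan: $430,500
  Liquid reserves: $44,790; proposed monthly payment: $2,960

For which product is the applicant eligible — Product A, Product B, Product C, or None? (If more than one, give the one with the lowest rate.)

DTI = 6,670/16,800 = 39.7%.
LTV = 430,500/721,000 = 59.7%.
Reserves = 44,790/2,960 = 15.1 months.
Product A: score 574 < 600; DTI 39.7% > 38%; LTV 59.7% ≤ 90%; employment 20 ≥ 18 mo; reserves 15.1 ≥ 2 mo → does not qualify.
Product B: score 574 < 600; DTI 39.7% ≤ 45%; LTV 59.7% ≤ 95%; reserves 15.1 ≥ 3 mo → does not qualify.
Product C: score 574 < 720; DTI 39.7% > 38%; LTV 59.7% ≤ 110%; employment 20 < 24 mo → does not qualify.

None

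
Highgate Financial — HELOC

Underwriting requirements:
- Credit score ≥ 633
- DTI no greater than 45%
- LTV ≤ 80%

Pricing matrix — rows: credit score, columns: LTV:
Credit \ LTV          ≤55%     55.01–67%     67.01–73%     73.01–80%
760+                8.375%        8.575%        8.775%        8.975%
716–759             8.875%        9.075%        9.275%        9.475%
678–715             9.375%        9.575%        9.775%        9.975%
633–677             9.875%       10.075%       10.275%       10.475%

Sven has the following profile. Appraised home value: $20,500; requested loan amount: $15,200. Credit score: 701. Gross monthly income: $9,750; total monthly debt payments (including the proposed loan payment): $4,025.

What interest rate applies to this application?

Credit score 701 ≥ 633; DTI = 4,025/9,750 = 41.3% ≤ 45%
LTV = 15,200/20,500 = 74.1% ≤ 80%
Row: 701 falls in 678–715. Column: 74.1% falls in 73.01–80%. Rate = 9.975%.

9.975%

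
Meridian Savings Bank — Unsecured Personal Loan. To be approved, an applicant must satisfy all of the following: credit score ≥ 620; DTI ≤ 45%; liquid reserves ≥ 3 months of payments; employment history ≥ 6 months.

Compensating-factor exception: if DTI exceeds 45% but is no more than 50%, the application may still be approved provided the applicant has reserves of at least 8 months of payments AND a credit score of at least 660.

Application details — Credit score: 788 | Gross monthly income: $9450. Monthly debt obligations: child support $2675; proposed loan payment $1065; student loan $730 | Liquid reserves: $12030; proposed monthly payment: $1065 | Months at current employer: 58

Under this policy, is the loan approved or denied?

Approved

Credit score 788 ≥ 620 (meets base)
Total debts = (2,675 + 1,065 + 730) = 4,470. DTI = 4,470/9,450 = 47.3% > 45% — standard DTI limit exceeded.
Reserves = 12,030/1,065 = 11.3 months ≥ 3
Employment 58 ≥ 6 months
DTI 47.3% is within the 45%–50% exception band; checking compensating factors.
Override check — reserves: 11.3 mo (ok); score: 788 (ok).
Both compensating conditions met → exception applies.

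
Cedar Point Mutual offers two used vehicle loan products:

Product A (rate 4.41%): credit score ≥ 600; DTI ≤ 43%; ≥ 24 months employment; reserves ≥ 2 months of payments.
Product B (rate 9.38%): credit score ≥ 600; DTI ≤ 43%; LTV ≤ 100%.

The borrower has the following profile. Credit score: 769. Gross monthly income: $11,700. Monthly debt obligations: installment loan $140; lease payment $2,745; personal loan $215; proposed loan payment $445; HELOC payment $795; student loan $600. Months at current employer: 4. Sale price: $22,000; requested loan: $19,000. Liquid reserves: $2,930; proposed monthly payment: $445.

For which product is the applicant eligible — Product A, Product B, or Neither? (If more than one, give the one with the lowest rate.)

Total debts = (140 + 2,745 + 215 + 445 + 795 + 600) = 4,940; DTI = 4,940/11,700 = 42.2%.
LTV = 19,000/22,000 = 86.4%.
Reserves = 2,930/445 = 6.6 months.
Product A: score 769 ≥ 600; DTI 42.2% ≤ 43%; employment 4 < 24 mo; reserves 6.6 ≥ 2 mo → does not qualify.
Product B: score 769 ≥ 600; DTI 42.2% ≤ 43%; LTV 86.4% ≤ 100% → qualifies.

Product B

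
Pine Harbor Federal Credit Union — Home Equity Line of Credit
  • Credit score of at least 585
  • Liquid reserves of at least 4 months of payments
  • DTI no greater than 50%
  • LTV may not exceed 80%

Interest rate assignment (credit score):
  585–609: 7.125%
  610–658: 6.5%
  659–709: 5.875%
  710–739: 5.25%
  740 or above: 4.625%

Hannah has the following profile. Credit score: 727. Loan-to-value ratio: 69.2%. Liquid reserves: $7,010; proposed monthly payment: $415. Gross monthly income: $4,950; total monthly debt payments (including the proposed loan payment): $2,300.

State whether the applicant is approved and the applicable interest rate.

Credit score 727 ≥ 585 (meets minimum)
LTV 69.2% ≤ 80%
DTI: 2,300 ÷ 4,950 = 46.5%, within the 50% cap
Liquid reserves cover 7,010/415 = 16.9 months — ≥ 4 required
All requirements met. Score 727 falls in the 710–739 tier → 5.25%.

Approved at 5.25%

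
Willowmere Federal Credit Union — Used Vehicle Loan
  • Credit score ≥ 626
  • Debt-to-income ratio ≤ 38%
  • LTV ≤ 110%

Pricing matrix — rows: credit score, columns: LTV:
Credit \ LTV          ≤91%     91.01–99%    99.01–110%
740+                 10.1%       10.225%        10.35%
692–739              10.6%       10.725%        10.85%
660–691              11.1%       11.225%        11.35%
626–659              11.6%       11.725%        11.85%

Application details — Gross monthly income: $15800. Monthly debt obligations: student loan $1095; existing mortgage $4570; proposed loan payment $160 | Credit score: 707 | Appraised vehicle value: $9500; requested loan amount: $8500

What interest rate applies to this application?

Credit score 707 ≥ 626; Total monthly debts = (1,095 + 4,570 + 160) = 5,825. Debt-to-income = 5,825/15,800 = 36.9% — meets 38% limit
LTV = 8,500/9,500 = 89.5% ≤ 110%
Score 707 is in the 692–739 band; LTV 89.5% is in the ≤91% band → 10.6%.

10.6%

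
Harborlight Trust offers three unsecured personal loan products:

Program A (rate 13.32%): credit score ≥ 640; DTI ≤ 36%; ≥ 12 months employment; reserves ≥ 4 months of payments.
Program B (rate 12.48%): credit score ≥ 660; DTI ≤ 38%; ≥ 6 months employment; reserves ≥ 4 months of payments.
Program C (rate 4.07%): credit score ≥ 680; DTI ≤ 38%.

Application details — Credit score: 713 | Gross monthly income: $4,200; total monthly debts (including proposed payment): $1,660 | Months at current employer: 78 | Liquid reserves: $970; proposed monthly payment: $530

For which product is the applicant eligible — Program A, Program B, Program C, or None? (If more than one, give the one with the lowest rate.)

None

DTI = 1,660/4,200 = 39.5%.
Reserves = 970/530 = 1.8 months.
Program A: score 713 ≥ 640; DTI 39.5% > 36%; employment 78 ≥ 12 mo; reserves 1.8 < 4 mo → does not qualify.
Program B: score 713 ≥ 660; DTI 39.5% > 38%; employment 78 ≥ 6 mo; reserves 1.8 < 4 mo → does not qualify.
Program C: score 713 ≥ 680; DTI 39.5% > 38% → does not qualify.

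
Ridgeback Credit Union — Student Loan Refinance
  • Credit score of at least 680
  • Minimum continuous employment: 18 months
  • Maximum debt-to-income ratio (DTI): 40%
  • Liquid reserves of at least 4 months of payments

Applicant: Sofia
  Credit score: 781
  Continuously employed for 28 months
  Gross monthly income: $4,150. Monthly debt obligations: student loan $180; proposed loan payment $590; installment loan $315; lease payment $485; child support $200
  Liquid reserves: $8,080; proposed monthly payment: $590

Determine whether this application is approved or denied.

Denied

Credit score 781 ≥ 680 (meets)
Employment 28 ≥ 18 months
Total monthly debts = (180 + 590 + 315 + 485 + 200) = 1,770. DTI = 1,770/4,150 = 42.7% > 40%
Liquid reserves cover 8,080/590 = 13.7 months — ≥ 4 required
Fails on DTI.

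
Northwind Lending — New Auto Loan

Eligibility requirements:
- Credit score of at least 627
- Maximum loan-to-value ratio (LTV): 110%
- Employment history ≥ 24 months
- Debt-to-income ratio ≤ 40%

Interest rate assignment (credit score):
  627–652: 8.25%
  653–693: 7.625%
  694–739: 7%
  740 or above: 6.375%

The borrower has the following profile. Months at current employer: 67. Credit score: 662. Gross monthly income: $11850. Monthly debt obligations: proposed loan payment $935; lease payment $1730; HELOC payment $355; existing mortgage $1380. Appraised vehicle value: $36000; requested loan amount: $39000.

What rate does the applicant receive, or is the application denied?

Approved at 7.625%

Credit score 662 ≥ 627 (meets minimum)
Total monthly debts = (935 + 1,730 + 355 + 1,380) = 4,400. DTI: 4,400 ÷ 11,850 = 37.1%, within the 40% cap
LTV: 39,000 ÷ 36,000 = 108.3%, within 110% cap
Employment 67 ≥ 24 months
All requirements met. Score 662 falls in the 653–693 tier → 7.625%.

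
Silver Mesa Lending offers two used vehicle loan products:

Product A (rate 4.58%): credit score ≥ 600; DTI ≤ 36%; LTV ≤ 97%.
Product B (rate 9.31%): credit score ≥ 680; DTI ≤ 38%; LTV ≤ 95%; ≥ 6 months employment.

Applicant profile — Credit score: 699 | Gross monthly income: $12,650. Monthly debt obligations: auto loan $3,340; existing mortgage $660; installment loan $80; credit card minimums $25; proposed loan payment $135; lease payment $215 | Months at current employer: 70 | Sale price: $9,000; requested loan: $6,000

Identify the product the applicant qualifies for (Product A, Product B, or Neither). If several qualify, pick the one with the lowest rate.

Total debts = (3,340 + 660 + 80 + 25 + 135 + 215) = 4,455; DTI = 4,455/12,650 = 35.2%.
LTV = 6,000/9,000 = 66.7%.
Product A: score 699 ≥ 600; DTI 35.2% ≤ 36%; LTV 66.7% ≤ 97% → qualifies.
Product B: score 699 ≥ 680; DTI 35.2% ≤ 38%; LTV 66.7% ≤ 95%; employment 70 ≥ 6 mo → qualifies.
Qualifying: Product A, Product B. Lowest rate is 4.58% → Product A.

Product A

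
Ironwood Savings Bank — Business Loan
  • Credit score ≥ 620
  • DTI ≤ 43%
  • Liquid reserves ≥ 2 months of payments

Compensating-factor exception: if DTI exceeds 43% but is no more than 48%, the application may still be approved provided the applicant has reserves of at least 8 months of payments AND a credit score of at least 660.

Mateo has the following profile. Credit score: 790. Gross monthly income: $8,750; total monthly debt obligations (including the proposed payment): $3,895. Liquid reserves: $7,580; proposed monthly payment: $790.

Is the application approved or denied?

Credit score 790 ≥ 620 (meets base)
DTI: 3,895 ÷ 8,750 = 44.5%, over the 43% base limit.
Liquid reserves cover 7,580/790 = 9.6 months — ≥ 2 required
44.5% falls in the override range (43%–48%), so the compensating-factor test applies.
Reserves 9.6 ≥ 8 months; credit score 790 ≥ 660.
Both compensating conditions met → exception applies.

Approved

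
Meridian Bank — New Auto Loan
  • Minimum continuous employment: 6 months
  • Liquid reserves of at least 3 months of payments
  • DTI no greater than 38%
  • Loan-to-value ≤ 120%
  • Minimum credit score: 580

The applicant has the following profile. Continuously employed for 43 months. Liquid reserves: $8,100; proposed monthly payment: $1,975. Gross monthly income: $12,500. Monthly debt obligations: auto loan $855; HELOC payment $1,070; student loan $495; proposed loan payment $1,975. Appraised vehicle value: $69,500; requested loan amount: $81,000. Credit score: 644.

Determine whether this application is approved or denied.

Approved

Employment 43 ≥ 6 months
Reserves: 8,100 ÷ 1,975 = 4.1 months (meets 3-month minimum)
Total monthly debts = (855 + 1,070 + 495 + 1,975) = 4,395. DTI: 4,395 ÷ 12,500 = 35.2%, within the 38% cap
LTV = 81,000/69,500 = 116.5% ≤ 120%
Credit score 644 ≥ 580 (meets)
All criteria satisfied.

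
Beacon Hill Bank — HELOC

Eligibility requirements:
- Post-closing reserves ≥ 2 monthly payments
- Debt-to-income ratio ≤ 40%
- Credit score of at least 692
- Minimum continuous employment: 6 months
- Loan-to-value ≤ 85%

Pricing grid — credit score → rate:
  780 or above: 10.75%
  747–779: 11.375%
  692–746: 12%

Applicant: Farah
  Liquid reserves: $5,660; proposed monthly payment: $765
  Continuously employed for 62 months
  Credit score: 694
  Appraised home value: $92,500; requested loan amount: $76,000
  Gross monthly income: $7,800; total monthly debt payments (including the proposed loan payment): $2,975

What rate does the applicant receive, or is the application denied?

Credit score 694 ≥ 692 (meets minimum)
Liquid reserves cover 5,660/765 = 7.4 months — ≥ 2 required
LTV = 76,000/92,500 = 82.2% ≤ 85%
DTI: 2,975 ÷ 7,800 = 38.1%, within the 40% cap
Employment 62 ≥ 6 months
All requirements met. Score 694 falls in the 692–746 tier → 12%.

Approved at 12%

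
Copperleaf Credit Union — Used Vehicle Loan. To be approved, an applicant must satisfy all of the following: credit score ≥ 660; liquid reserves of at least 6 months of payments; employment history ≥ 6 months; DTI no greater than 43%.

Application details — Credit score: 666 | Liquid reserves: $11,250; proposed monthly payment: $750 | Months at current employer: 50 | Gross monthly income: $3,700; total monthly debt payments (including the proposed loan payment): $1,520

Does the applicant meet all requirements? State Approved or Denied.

Credit score 666 ≥ 660 (meets)
Reserves: 11,250 ÷ 750 = 15.0 months (meets 6-month minimum)
Employment 50 ≥ 6 months
DTI: 1,520 ÷ 3,700 = 41.1%, within the 43% cap
All criteria satisfied.

Approved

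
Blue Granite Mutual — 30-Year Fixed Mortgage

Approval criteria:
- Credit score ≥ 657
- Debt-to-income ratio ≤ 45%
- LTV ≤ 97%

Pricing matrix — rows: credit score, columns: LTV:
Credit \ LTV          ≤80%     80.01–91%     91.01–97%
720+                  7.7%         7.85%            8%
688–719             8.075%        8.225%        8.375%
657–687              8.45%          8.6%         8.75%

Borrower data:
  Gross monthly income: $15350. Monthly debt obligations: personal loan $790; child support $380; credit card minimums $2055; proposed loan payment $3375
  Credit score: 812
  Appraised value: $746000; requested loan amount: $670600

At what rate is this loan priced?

7.85%

Credit score 812 ≥ 657; Total monthly debts = (790 + 380 + 2,055 + 3,375) = 6,600. DTI = 6,600/15,350 = 43% ≤ 45%
LTV = 670,600/746,000 = 89.9% ≤ 97%
Credit 812 → row 720+; LTV 89.9% → column 80.01–91%. Grid cell → 7.85%.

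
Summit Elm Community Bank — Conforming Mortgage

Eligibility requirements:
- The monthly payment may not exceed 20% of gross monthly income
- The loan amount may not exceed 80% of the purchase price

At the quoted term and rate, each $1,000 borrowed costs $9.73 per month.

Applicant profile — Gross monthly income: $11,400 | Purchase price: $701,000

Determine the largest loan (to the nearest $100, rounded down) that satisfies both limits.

Payment cap: 20% × $11,400 = $2,280/month.
At $9.73 per $1,000, that supports 2,280/9.73 × 1,000 ≈ $234,326 → $234,300.
LTV cap: 80% × $701,000 = $560,800 → $560,800.
Binding constraint: payment-to-income.

$234,300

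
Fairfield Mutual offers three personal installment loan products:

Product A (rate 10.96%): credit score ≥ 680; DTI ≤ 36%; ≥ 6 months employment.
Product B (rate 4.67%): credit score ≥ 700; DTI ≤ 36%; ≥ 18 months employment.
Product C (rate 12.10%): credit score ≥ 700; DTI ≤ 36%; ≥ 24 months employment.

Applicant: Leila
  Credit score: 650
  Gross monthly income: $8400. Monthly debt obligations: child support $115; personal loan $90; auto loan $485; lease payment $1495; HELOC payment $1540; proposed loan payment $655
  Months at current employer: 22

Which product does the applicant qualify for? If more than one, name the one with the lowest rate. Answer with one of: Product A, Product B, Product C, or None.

Total debts = (115 + 90 + 485 + 1,495 + 1,540 + 655) = 4,380; DTI = 4,380/8,400 = 52.1%.
Product A: score 650 < 680; DTI 52.1% > 36%; employment 22 ≥ 6 mo → does not qualify.
Product B: score 650 < 700; DTI 52.1% > 36%; employment 22 ≥ 18 mo → does not qualify.
Product C: score 650 < 700; DTI 52.1% > 36%; employment 22 < 24 mo → does not qualify.

None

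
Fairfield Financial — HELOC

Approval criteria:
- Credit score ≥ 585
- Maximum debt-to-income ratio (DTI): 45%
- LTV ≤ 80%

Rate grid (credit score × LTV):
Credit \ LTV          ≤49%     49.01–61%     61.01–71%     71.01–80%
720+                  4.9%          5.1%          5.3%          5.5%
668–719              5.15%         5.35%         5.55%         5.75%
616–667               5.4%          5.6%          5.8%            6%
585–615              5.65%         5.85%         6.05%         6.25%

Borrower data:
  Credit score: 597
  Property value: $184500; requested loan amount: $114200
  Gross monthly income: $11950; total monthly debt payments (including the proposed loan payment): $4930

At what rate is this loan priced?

Credit score 597 ≥ 585; DTI = 4,930/11,950 = 41.3% ≤ 45%
Loan-to-value = 114,200/184,500 = 61.9% — pass (80% max)
Row: 597 falls in 585–615. Column: 61.9% falls in 61.01–71%. Rate = 6.05%.

6.05%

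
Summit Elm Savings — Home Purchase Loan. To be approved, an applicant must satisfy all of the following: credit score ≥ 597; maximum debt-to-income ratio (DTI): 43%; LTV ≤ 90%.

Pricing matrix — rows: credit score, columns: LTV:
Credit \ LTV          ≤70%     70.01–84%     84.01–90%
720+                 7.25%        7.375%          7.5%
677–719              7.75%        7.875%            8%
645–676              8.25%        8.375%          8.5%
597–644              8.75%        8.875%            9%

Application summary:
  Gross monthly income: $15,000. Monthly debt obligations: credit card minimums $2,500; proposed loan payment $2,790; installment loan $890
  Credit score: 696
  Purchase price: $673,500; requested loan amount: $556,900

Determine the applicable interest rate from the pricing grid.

Credit score 696 ≥ 597; Total monthly debts = (2,500 + 2,790 + 890) = 6,180. DTI: 6,180 ÷ 15,000 = 41.2%, within the 43% cap
LTV = 556,900/673,500 = 82.7% ≤ 90%
Score 696 is in the 677–719 band; LTV 82.7% is in the 70.01–84% band → 7.875%.

7.875%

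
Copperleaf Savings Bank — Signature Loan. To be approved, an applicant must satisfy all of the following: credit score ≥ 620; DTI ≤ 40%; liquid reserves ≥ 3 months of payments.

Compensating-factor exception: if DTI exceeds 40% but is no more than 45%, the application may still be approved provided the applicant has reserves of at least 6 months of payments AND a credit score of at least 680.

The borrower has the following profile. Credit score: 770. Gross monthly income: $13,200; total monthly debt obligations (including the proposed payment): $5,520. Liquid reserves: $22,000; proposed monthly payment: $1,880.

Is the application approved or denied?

Approved

Credit score 770 ≥ 620 (meets base)
DTI: 5,520 ÷ 13,200 = 41.8%, over the 40% base limit.
Liquid reserves cover 22,000/1,880 = 11.7 months — ≥ 3 required
41.8% falls in the override range (40%–45%), so the compensating-factor test applies.
Override check — reserves: 11.7 mo (ok); score: 770 (ok).
Both override conditions satisfied; DTI exception granted.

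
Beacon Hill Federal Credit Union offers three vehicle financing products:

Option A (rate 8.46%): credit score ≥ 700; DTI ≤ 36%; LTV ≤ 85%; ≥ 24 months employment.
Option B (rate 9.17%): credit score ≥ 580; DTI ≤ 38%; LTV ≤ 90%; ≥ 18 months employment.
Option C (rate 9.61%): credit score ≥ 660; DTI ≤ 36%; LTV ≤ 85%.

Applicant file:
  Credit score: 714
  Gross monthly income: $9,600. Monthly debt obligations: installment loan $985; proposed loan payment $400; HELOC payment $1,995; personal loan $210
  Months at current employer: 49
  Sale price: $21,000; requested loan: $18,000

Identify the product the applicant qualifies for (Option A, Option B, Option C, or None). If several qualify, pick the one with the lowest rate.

Total debts = (985 + 400 + 1,995 + 210) = 3,590; DTI = 3,590/9,600 = 37.4%.
LTV = 18,000/21,000 = 85.7%.
Option A: score 714 ≥ 700; DTI 37.4% > 36%; LTV 85.7% > 85%; employment 49 ≥ 24 mo → does not qualify.
Option B: score 714 ≥ 580; DTI 37.4% ≤ 38%; LTV 85.7% ≤ 90%; employment 49 ≥ 18 mo → qualifies.
Option C: score 714 ≥ 660; DTI 37.4% > 36%; LTV 85.7% > 85% → does not qualify.

Option B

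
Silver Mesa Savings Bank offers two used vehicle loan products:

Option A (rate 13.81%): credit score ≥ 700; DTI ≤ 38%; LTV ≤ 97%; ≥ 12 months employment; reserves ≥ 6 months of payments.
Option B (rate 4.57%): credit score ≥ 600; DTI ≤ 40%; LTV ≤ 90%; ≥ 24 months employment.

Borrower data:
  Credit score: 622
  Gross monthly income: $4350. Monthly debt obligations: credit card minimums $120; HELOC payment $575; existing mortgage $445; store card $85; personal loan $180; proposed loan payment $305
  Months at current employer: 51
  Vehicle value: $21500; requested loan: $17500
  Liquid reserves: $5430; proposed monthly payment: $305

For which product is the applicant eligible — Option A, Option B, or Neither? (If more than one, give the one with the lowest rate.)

Option B

Total debts = (120 + 575 + 445 + 85 + 180 + 305) = 1,710; DTI = 1,710/4,350 = 39.3%.
LTV = 17,500/21,500 = 81.4%.
Reserves = 5,430/305 = 17.8 months.
Option A: score 622 < 700; DTI 39.3% > 38%; LTV 81.4% ≤ 97%; employment 51 ≥ 12 mo; reserves 17.8 ≥ 6 mo → does not qualify.
Option B: score 622 ≥ 600; DTI 39.3% ≤ 40%; LTV 81.4% ≤ 90%; employment 51 ≥ 24 mo → qualifies.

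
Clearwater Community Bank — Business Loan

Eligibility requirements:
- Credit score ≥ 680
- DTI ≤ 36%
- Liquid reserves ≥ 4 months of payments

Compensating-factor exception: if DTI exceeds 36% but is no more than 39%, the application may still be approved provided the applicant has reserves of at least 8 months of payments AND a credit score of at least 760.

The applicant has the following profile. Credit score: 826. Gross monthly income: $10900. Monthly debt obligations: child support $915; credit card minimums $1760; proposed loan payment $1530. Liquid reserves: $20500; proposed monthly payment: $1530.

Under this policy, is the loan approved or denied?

Approved

Credit score 826 ≥ 680 (meets base)
Total debts = (915 + 1,760 + 1,530) = 4,205. DTI: 4,205 ÷ 10,900 = 38.6%, over the 36% base limit.
Reserves = 20,500/1,530 = 13.4 months ≥ 4
38.6% falls in the override range (36%–39%), so the compensating-factor test applies.
Reserves 13.4 ≥ 8 months; credit score 826 ≥ 760.
Both override conditions satisfied; DTI exception granted.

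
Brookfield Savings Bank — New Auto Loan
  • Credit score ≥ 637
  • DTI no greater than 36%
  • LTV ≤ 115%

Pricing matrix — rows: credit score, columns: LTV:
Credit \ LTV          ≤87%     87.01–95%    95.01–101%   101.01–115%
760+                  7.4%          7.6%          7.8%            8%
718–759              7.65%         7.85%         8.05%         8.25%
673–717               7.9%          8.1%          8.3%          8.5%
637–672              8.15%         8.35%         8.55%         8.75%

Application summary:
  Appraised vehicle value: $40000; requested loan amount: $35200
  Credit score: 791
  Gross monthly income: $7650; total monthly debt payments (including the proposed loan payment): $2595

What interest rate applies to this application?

7.6%

Credit score 791 ≥ 637; DTI = 2,595/7,650 = 33.9% ≤ 36%
Loan-to-value = 35,200/40,000 = 88% — pass (115% max)
Score 791 is in the 760+ band; LTV 88% is in the 87.01–95% band → 7.6%.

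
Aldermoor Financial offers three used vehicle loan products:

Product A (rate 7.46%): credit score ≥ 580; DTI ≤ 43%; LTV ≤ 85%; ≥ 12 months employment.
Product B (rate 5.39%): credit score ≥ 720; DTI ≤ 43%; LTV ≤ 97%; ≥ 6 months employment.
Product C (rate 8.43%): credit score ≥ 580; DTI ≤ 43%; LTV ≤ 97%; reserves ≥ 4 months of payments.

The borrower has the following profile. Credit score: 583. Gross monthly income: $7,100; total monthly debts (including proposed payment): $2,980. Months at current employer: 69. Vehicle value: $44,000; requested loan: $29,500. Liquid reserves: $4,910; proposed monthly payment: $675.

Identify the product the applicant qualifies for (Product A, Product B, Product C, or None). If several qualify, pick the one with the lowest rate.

Product A

DTI = 2,980/7,100 = 42%.
LTV = 29,500/44,000 = 67%.
Reserves = 4,910/675 = 7.3 months.
Product A: score 583 ≥ 580; DTI 42% ≤ 43%; LTV 67% ≤ 85%; employment 69 ≥ 12 mo → qualifies.
Product B: score 583 < 720; DTI 42% ≤ 43%; LTV 67% ≤ 97%; employment 69 ≥ 6 mo → does not qualify.
Product C: score 583 ≥ 580; DTI 42% ≤ 43%; LTV 67% ≤ 97%; reserves 7.3 ≥ 4 mo → qualifies.
Qualifying: Product A, Product C. Lowest rate is 7.46% → Product A.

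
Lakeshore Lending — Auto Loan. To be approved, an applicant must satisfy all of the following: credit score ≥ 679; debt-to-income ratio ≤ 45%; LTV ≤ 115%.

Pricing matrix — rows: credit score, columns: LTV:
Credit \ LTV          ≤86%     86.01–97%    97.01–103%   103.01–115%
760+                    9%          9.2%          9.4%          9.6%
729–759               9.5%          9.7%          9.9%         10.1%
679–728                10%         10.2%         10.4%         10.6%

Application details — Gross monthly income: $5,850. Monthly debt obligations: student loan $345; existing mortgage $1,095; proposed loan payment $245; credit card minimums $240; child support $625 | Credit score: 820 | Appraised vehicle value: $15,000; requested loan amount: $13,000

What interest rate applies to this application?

9.2%

Credit score 820 ≥ 679; Total monthly debts = (345 + 1,095 + 245 + 240 + 625) = 2,550. DTI = 2,550/5,850 = 43.6% ≤ 45%
LTV: 13,000 ÷ 15,000 = 86.7%, within 115% cap
Row: 820 falls in 760+. Column: 86.7% falls in 86.01–97%. Rate = 9.2%.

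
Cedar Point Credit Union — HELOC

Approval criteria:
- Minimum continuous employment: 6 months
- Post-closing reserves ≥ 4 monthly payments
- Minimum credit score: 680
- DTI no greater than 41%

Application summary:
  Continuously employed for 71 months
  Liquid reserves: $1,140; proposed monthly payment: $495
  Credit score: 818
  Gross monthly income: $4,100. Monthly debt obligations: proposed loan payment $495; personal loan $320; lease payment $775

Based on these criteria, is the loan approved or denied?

Denied

Employment 71 ≥ 6 months
Reserves: 1,140 ÷ 495 = 2.3 months (below 4-month minimum)
Credit score 818 ≥ 680 (meets)
Total monthly debts = (495 + 320 + 775) = 1,590. Debt-to-income = 1,590/4,100 = 38.8% — meets 41% limit
Fails on reserves.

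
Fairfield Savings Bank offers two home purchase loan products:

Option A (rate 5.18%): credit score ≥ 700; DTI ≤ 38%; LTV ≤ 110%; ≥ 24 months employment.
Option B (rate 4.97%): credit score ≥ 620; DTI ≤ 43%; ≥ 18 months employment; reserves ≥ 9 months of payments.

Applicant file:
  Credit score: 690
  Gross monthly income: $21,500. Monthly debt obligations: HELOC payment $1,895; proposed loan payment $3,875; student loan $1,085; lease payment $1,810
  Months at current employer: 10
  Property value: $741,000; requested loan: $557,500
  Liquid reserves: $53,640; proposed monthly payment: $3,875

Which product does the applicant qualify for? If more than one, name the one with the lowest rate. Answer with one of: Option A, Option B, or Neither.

Total debts = (1,895 + 3,875 + 1,085 + 1,810) = 8,665; DTI = 8,665/21,500 = 40.3%.
LTV = 557,500/741,000 = 75.2%.
Reserves = 53,640/3,875 = 13.8 months.
Option A: score 690 < 700; DTI 40.3% > 38%; LTV 75.2% ≤ 110%; employment 10 < 24 mo → does not qualify.
Option B: score 690 ≥ 620; DTI 40.3% ≤ 43%; employment 10 < 18 mo; reserves 13.8 ≥ 9 mo → does not qualify.

Neither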